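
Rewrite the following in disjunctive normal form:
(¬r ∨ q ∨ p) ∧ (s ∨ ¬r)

(¬r ∨ q ∨ p) ∧ (s ∨ ¬r)
≡ (¬r ∧ s) ∨ (¬r ∧ ¬r) ∨ (q ∧ s) ∨ (q ∧ ¬r) ∨ (p ∧ s) ∨ (p ∧ ¬r)   [distribute ∧ over ∨]
≡ ¬r ∨ (q ∧ s) ∨ (p ∧ s)   [simplify]

¬r ∨ (q ∧ s) ∨ (p ∧ s)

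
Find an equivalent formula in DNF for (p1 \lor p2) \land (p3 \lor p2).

(p1 \land p3) \lor p2

(p1 \lor p2) \land (p3 \lor p2)
≡ (p1 \land p3) \lor (p1 \land p2) \lor (p2 \land p3) \lor (p2 \land p2)   — distribute \land over \lor
≡ (p1 \land p3) \lor p2   — simplify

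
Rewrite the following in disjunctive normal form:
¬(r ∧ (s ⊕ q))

¬r ∨ (¬s ∧ ¬q) ∨ (q ∧ s)

¬(r ∧ (s ⊕ q))
= ¬(r ∧ ((s ∧ ¬q) ∨ (¬s ∧ q)))
= ¬r ∨ ¬((s ∧ ¬q) ∨ (¬s ∧ q))
= ¬r ∨ (¬(s ∧ ¬q) ∧ ¬(¬s ∧ q))
= ¬r ∨ ((¬s ∨ ¬¬q) ∧ ¬(¬s ∧ q))
= ¬r ∨ ((¬s ∨ q) ∧ ¬(¬s ∧ q))
= ¬r ∨ ((¬s ∨ q) ∧ (¬¬s ∨ ¬q))
= ¬r ∨ ((¬s ∨ q) ∧ (s ∨ ¬q))
= ¬r ∨ (¬s ∧ s) ∨ (¬s ∧ ¬q) ∨ (q ∧ s) ∨ (q ∧ ¬q)
= ¬r ∨ (¬s ∧ ¬q) ∨ (q ∧ s)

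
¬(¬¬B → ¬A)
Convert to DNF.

B ∧ A

¬(¬¬B → ¬A)
= ¬(¬¬¬B ∨ ¬A)   [eliminate →]
= ¬¬¬¬B ∧ ¬¬A   [De Morgan]
= ¬¬B ∧ ¬¬A   [double negation]
= B ∧ ¬¬A   [double negation]
= B ∧ A   [double negation]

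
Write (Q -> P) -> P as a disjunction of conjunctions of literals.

(Q -> P) -> P
⇔ ~(Q -> P) | P   [eliminate ->]
⇔ ~(~Q | P) | P   [eliminate ->]
⇔ (~~Q & ~P) | P   [De Morgan]
⇔ (Q & ~P) | P   [double negation]

(Q & ~P) | P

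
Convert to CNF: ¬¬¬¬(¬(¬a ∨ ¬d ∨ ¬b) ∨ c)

(a ∨ c) ∧ (d ∨ c) ∧ (b ∨ c)

¬¬¬¬(¬(¬a ∨ ¬d ∨ ¬b) ∨ c)
⇔ ¬¬(¬(¬a ∨ ¬d ∨ ¬b) ∨ c)   [double negation]
⇔ ¬(¬a ∨ ¬d ∨ ¬b) ∨ c   [double negation]
⇔ (¬¬a ∧ ¬¬d ∧ ¬¬b) ∨ c   [De Morgan]
⇔ (a ∧ ¬¬d ∧ ¬¬b) ∨ c   [double negation]
⇔ (a ∧ d ∧ ¬¬b) ∨ c   [double negation]
⇔ (a ∧ d ∧ b) ∨ c   [double negation]
⇔ (a ∨ c) ∧ (d ∨ c) ∧ (b ∨ c)   [distribute ∨ over ∧]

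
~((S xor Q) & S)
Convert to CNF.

~((S xor Q) & S)
≡ ~((S | Q) & ~(S & Q) & S)   [expand xor]
≡ ~(S | Q) | ~~(S & Q) | ~S   [De Morgan]
≡ (~S & ~Q) | ~~(S & Q) | ~S   [De Morgan]
≡ (~S & ~Q) | (S & Q) | ~S   [double negation]
≡ (~S | S | ~S) & (~S | Q | ~S) & (~Q | S | ~S) & (~Q | Q | ~S)   [distribute | over &]
≡ ~S | Q   [simplify]

~S | Q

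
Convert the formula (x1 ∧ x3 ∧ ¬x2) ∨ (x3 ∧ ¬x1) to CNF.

(x1 ∧ x3 ∧ ¬x2) ∨ (x3 ∧ ¬x1)
= (x1 ∨ x3) ∧ (x1 ∨ ¬x1) ∧ (x3 ∨ x3) ∧ (x3 ∨ ¬x1) ∧ (¬x2 ∨ x3) ∧ (¬x2 ∨ ¬x1)   (distribute ∨ over ∧)
= x3 ∧ (¬x2 ∨ ¬x1)   (simplify)

x3 ∧ (¬x2 ∨ ¬x1)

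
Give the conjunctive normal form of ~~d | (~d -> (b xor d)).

d | b

~~d | (~d -> (b xor d))
⇔ ~~d | ~~d | (b xor d)   [eliminate ->]
⇔ ~~d | ~~d | ((b | d) & ~(b & d))   [expand xor]
⇔ d | ~~d | ((b | d) & ~(b & d))   [double negation]
⇔ d | d | ((b | d) & ~(b & d))   [double negation]
⇔ d | d | ((b | d) & (~b | ~d))   [De Morgan]
⇔ (d | d | b | d) & (d | d | ~b | ~d)   [distribute | over &]
⇔ d | b   [simplify]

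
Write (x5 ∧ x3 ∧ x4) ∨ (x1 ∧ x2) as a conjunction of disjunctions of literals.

(x5 ∧ x3 ∧ x4) ∨ (x1 ∧ x2)
⇔ (x5 ∨ x1) ∧ (x5 ∨ x2) ∧ (x3 ∨ x1) ∧ (x3 ∨ x2) ∧ (x4 ∨ x1) ∧ (x4 ∨ x2)   — distribute ∨ over ∧

(x5 ∨ x1) ∧ (x5 ∨ x2) ∧ (x3 ∨ x1) ∧ (x3 ∨ x2) ∧ (x4 ∨ x1) ∧ (x4 ∨ x2)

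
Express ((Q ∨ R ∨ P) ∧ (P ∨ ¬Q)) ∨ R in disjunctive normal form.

P ∨ R

((Q ∨ R ∨ P) ∧ (P ∨ ¬Q)) ∨ R
≡ (Q ∧ P) ∨ (Q ∧ ¬Q) ∨ (R ∧ P) ∨ (R ∧ ¬Q) ∨ (P ∧ P) ∨ (P ∧ ¬Q) ∨ R   (distribute ∧ over ∨)
≡ P ∨ R   (simplify)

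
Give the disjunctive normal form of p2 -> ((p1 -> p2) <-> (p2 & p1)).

~p2 | (p2 & p1)

p2 -> ((p1 -> p2) <-> (p2 & p1))
≡ ~p2 | ((p1 -> p2) <-> (p2 & p1))   — eliminate ->
≡ ~p2 | (((p1 -> p2) -> (p2 & p1)) & ((p2 & p1) -> (p1 -> p2)))   — eliminate <->
≡ ~p2 | ((~(p1 -> p2) | (p2 & p1)) & ((p2 & p1) -> (p1 -> p2)))   — eliminate ->
≡ ~p2 | ((~(~p1 | p2) | (p2 & p1)) & ((p2 & p1) -> (p1 -> p2)))   — eliminate ->
≡ ~p2 | ((~(~p1 | p2) | (p2 & p1)) & (~(p2 & p1) | (p1 -> p2)))   — eliminate ->
≡ ~p2 | ((~(~p1 | p2) | (p2 & p1)) & (~(p2 & p1) | ~p1 | p2))   — eliminate ->
≡ ~p2 | (((~~p1 & ~p2) | (p2 & p1)) & (~(p2 & p1) | ~p1 | p2))   — De Morgan
≡ ~p2 | (((p1 & ~p2) | (p2 & p1)) & (~(p2 & p1) | ~p1 | p2))   — double negation
≡ ~p2 | (((p1 & ~p2) | (p2 & p1)) & (~p2 | ~p1 | ~p1 | p2))   — De Morgan
≡ ~p2 | (p1 & ~p2 & ~p2) | (p1 & ~p2 & ~p1) | (p1 & ~p2 & ~p1) | (p1 & ~p2 & p2) | (p2 & p1 & ~p2) | (p2 & p1 & ~p1) | (p2 & p1 & ~p1) | (p2 & p1 & p2)   — distribute & over |
≡ ~p2 | (p2 & p1)   — simplify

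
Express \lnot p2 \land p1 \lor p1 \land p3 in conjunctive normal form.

(\lnot p2 \lor p3) \land p1

\lnot p2 \land p1 \lor p1 \land p3
≡ (\lnot p2 \lor p1) \land (\lnot p2 \lor p3) \land (p1 \lor p1) \land (p1 \lor p3)   (distribute \lor over \land)
≡ (\lnot p2 \lor p3) \land p1   (simplify)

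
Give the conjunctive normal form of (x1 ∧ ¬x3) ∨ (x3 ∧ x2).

(x1 ∧ ¬x3) ∨ (x3 ∧ x2)
≡ (x1 ∨ x3) ∧ (x1 ∨ x2) ∧ (¬x3 ∨ x3) ∧ (¬x3 ∨ x2)   [distribute ∨ over ∧]
≡ (x1 ∨ x3) ∧ (x1 ∨ x2) ∧ (¬x3 ∨ x2)   [simplify]

(x1 ∨ x3) ∧ (x1 ∨ x2) ∧ (¬x3 ∨ x2)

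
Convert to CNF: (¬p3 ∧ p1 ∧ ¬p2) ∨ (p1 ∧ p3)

(¬p3 ∧ p1 ∧ ¬p2) ∨ (p1 ∧ p3)
≡ (¬p3 ∨ p1) ∧ (¬p3 ∨ p3) ∧ (p1 ∨ p1) ∧ (p1 ∨ p3) ∧ (¬p2 ∨ p1) ∧ (¬p2 ∨ p3)   (distribute ∨ over ∧)
≡ p1 ∧ (¬p2 ∨ p3)   (simplify)

p1 ∧ (¬p2 ∨ p3)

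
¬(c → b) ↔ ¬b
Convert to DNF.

¬(c → b) ↔ ¬b
≡ (¬(c → b) → ¬b) ∧ (¬b → ¬(c → b))   [eliminate ↔]
≡ (¬¬(c → b) ∨ ¬b) ∧ (¬b → ¬(c → b))   [eliminate →]
≡ (¬¬(¬c ∨ b) ∨ ¬b) ∧ (¬b → ¬(c → b))   [eliminate →]
≡ (¬¬(¬c ∨ b) ∨ ¬b) ∧ (¬¬b ∨ ¬(c → b))   [eliminate →]
≡ (¬¬(¬c ∨ b) ∨ ¬b) ∧ (¬¬b ∨ ¬(¬c ∨ b))   [eliminate →]
≡ (¬c ∨ b ∨ ¬b) ∧ (¬¬b ∨ ¬(¬c ∨ b))   [double negation]
≡ (¬c ∨ b ∨ ¬b) ∧ (b ∨ ¬(¬c ∨ b))   [double negation]
≡ (¬c ∨ b ∨ ¬b) ∧ (b ∨ (¬¬c ∧ ¬b))   [De Morgan]
≡ (¬c ∨ b ∨ ¬b) ∧ (b ∨ (c ∧ ¬b))   [double negation]
≡ (¬c ∧ b) ∨ (¬c ∧ c ∧ ¬b) ∨ (b ∧ b) ∨ (b ∧ c ∧ ¬b) ∨ (¬b ∧ b) ∨ (¬b ∧ c ∧ ¬b)   [distribute ∧ over ∨]
≡ b ∨ (¬b ∧ c)   [simplify]

b ∨ (¬b ∧ c)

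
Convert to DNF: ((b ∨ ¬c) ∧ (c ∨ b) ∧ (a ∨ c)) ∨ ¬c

(b ∧ c) ∨ (b ∧ a) ∨ ¬c

((b ∨ ¬c) ∧ (c ∨ b) ∧ (a ∨ c)) ∨ ¬c
≡ (b ∧ c ∧ a) ∨ (b ∧ c ∧ c) ∨ (b ∧ b ∧ a) ∨ (b ∧ b ∧ c) ∨ (¬c ∧ c ∧ a) ∨ (¬c ∧ c ∧ c) ∨ (¬c ∧ b ∧ a) ∨ (¬c ∧ b ∧ c) ∨ ¬c
≡ (b ∧ c) ∨ (b ∧ a) ∨ ¬c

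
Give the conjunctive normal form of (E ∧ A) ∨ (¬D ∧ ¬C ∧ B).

(E ∧ A) ∨ (¬D ∧ ¬C ∧ B)
= (E ∨ ¬D) ∧ (E ∨ ¬C) ∧ (E ∨ B) ∧ (A ∨ ¬D) ∧ (A ∨ ¬C) ∧ (A ∨ B)

(E ∨ ¬D) ∧ (E ∨ ¬C) ∧ (E ∨ B) ∧ (A ∨ ¬D) ∧ (A ∨ ¬C) ∧ (A ∨ B)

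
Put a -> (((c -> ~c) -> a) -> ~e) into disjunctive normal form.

a -> (((c -> ~c) -> a) -> ~e)
≡ ~a | (((c -> ~c) -> a) -> ~e)   [eliminate ->]
≡ ~a | ~((c -> ~c) -> a) | ~e   [eliminate ->]
≡ ~a | ~(~(c -> ~c) | a) | ~e   [eliminate ->]
≡ ~a | ~(~(~c | ~c) | a) | ~e   [eliminate ->]
≡ ~a | (~~(~c | ~c) & ~a) | ~e   [De Morgan]
≡ ~a | ((~c | ~c) & ~a) | ~e   [double negation]
≡ ~a | (~c & ~a) | (~c & ~a) | ~e   [distribute & over |]
≡ ~a | ~e   [simplify]

~a | ~e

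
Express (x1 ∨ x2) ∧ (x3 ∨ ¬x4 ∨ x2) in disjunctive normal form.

(x1 ∨ x2) ∧ (x3 ∨ ¬x4 ∨ x2)
⇔ (x1 ∧ x3) ∨ (x1 ∧ ¬x4) ∨ (x1 ∧ x2) ∨ (x2 ∧ x3) ∨ (x2 ∧ ¬x4) ∨ (x2 ∧ x2)   (distribute ∧ over ∨)
⇔ (x1 ∧ x3) ∨ (x1 ∧ ¬x4) ∨ x2   (simplify)

(x1 ∧ x3) ∨ (x1 ∧ ¬x4) ∨ x2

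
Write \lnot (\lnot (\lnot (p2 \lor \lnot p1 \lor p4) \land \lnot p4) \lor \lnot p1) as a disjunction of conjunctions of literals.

\lnot (\lnot (\lnot (p2 \lor \lnot p1 \lor p4) \land \lnot p4) \lor \lnot p1)
≡ \lnot \lnot (\lnot (p2 \lor \lnot p1 \lor p4) \land \lnot p4) \land \lnot \lnot p1   [De Morgan]
≡ \lnot (p2 \lor \lnot p1 \lor p4) \land \lnot p4 \land \lnot \lnot p1   [double negation]
≡ \lnot p2 \land \lnot \lnot p1 \land \lnot p4 \land \lnot p4 \land \lnot \lnot p1   [De Morgan]
≡ \lnot p2 \land p1 \land \lnot p4 \land \lnot p4 \land \lnot \lnot p1   [double negation]
≡ \lnot p2 \land p1 \land \lnot p4 \land \lnot p4 \land p1   [double negation]
≡ \lnot p2 \land p1 \land \lnot p4   [simplify]

\lnot p2 \land p1 \land \lnot p4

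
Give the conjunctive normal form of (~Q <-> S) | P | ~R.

(~Q <-> S) | P | ~R
≡ ((~Q -> S) & (S -> ~Q)) | P | ~R   — eliminate <->
≡ ((~~Q | S) & (S -> ~Q)) | P | ~R   — eliminate ->
≡ ((~~Q | S) & (~S | ~Q)) | P | ~R   — eliminate ->
≡ ((Q | S) & (~S | ~Q)) | P | ~R   — double negation
≡ (Q | S | P | ~R) & (~S | ~Q | P | ~R)   — distribute | over &

(Q | S | P | ~R) & (~S | ~Q | P | ~R)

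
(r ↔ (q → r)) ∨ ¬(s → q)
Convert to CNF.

q ∨ r ∨ s

(r ↔ (q → r)) ∨ ¬(s → q)
≡ ((r → (q → r)) ∧ ((q → r) → r)) ∨ ¬(s → q)   (eliminate ↔)
≡ ((¬r ∨ (q → r)) ∧ ((q → r) → r)) ∨ ¬(s → q)   (eliminate →)
≡ ((¬r ∨ ¬q ∨ r) ∧ ((q → r) → r)) ∨ ¬(s → q)   (eliminate →)
≡ ((¬r ∨ ¬q ∨ r) ∧ (¬(q → r) ∨ r)) ∨ ¬(s → q)   (eliminate →)
≡ ((¬r ∨ ¬q ∨ r) ∧ (¬(¬q ∨ r) ∨ r)) ∨ ¬(s → q)   (eliminate →)
≡ ((¬r ∨ ¬q ∨ r) ∧ (¬(¬q ∨ r) ∨ r)) ∨ ¬(¬s ∨ q)   (eliminate →)
≡ ((¬r ∨ ¬q ∨ r) ∧ ((¬¬q ∧ ¬r) ∨ r)) ∨ ¬(¬s ∨ q)   (De Morgan)
≡ ((¬r ∨ ¬q ∨ r) ∧ ((q ∧ ¬r) ∨ r)) ∨ ¬(¬s ∨ q)   (double negation)
≡ ((¬r ∨ ¬q ∨ r) ∧ ((q ∧ ¬r) ∨ r)) ∨ (¬¬s ∧ ¬q)   (De Morgan)
≡ ((¬r ∨ ¬q ∨ r) ∧ ((q ∧ ¬r) ∨ r)) ∨ (s ∧ ¬q)   (double negation)
≡ (¬r ∨ ¬q ∨ r ∨ s) ∧ (¬r ∨ ¬q ∨ r ∨ ¬q) ∧ (q ∨ r ∨ s) ∧ (q ∨ r ∨ ¬q) ∧ (¬r ∨ r ∨ s) ∧ (¬r ∨ r ∨ ¬q)   (distribute ∨ over ∧)
≡ q ∨ r ∨ s   (simplify)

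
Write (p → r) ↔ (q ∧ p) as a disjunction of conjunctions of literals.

(p → r) ↔ (q ∧ p)
= ((p → r) → (q ∧ p)) ∧ ((q ∧ p) → (p → r))   — eliminate ↔
= (¬(p → r) ∨ (q ∧ p)) ∧ ((q ∧ p) → (p → r))   — eliminate →
= (¬(¬p ∨ r) ∨ (q ∧ p)) ∧ ((q ∧ p) → (p → r))   — eliminate →
= (¬(¬p ∨ r) ∨ (q ∧ p)) ∧ (¬(q ∧ p) ∨ (p → r))   — eliminate →
= (¬(¬p ∨ r) ∨ (q ∧ p)) ∧ (¬(q ∧ p) ∨ ¬p ∨ r)   — eliminate →
= ((¬¬p ∧ ¬r) ∨ (q ∧ p)) ∧ (¬(q ∧ p) ∨ ¬p ∨ r)   — De Morgan
= ((p ∧ ¬r) ∨ (q ∧ p)) ∧ (¬(q ∧ p) ∨ ¬p ∨ r)   — double negation
= ((p ∧ ¬r) ∨ (q ∧ p)) ∧ (¬q ∨ ¬p ∨ ¬p ∨ r)   — De Morgan
= (p ∧ ¬r ∧ ¬q) ∨ (p ∧ ¬r ∧ ¬p) ∨ (p ∧ ¬r ∧ ¬p) ∨ (p ∧ ¬r ∧ r) ∨ (q ∧ p ∧ ¬q) ∨ (q ∧ p ∧ ¬p) ∨ (q ∧ p ∧ ¬p) ∨ (q ∧ p ∧ r)   — distribute ∧ over ∨
= (p ∧ ¬r ∧ ¬q) ∨ (q ∧ p ∧ r)   — simplify

(p ∧ ¬r ∧ ¬q) ∨ (q ∧ p ∧ r)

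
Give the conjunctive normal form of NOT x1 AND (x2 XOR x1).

NOT x1 AND (x2 OR x1)

NOT x1 AND (x2 XOR x1)
≡ NOT x1 AND (x2 OR x1) AND NOT (x2 AND x1)   — expand XOR
≡ NOT x1 AND (x2 OR x1) AND (NOT x2 OR NOT x1)   — De Morgan
≡ NOT x1 AND (x2 OR x1)   — simplify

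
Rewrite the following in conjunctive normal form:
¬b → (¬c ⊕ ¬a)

(b ∨ ¬c ∨ ¬a) ∧ (b ∨ c ∨ a)

¬b → (¬c ⊕ ¬a)
⇔ ¬¬b ∨ (¬c ⊕ ¬a)
⇔ ¬¬b ∨ ((¬c ∨ ¬a) ∧ ¬(¬c ∧ ¬a))
⇔ b ∨ ((¬c ∨ ¬a) ∧ ¬(¬c ∧ ¬a))
⇔ b ∨ ((¬c ∨ ¬a) ∧ (¬¬c ∨ ¬¬a))
⇔ b ∨ ((¬c ∨ ¬a) ∧ (c ∨ ¬¬a))
⇔ b ∨ ((¬c ∨ ¬a) ∧ (c ∨ a))
⇔ (b ∨ ¬c ∨ ¬a) ∧ (b ∨ c ∨ a)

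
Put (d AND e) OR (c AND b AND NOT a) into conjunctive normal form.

(d OR c) AND (d OR b) AND (d OR NOT a) AND (e OR c) AND (e OR b) AND (e OR NOT a)

(d AND e) OR (c AND b AND NOT a)
≡ (d OR c) AND (d OR b) AND (d OR NOT a) AND (e OR c) AND (e OR b) AND (e OR NOT a)   — distribute OR over AND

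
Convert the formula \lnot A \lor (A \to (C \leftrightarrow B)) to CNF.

(\lnot A \lor \lnot C \lor B) \land (\lnot A \lor \lnot B \lor C)

\lnot A \lor (A \to (C \leftrightarrow B))
≡ \lnot A \lor \lnot A \lor (C \leftrightarrow B)   [eliminate \to]
≡ \lnot A \lor \lnot A \lor (C \to B) \land (B \to C)   [eliminate \leftrightarrow]
≡ \lnot A \lor \lnot A \lor (\lnot C \lor B) \land (B \to C)   [eliminate \to]
≡ \lnot A \lor \lnot A \lor (\lnot C \lor B) \land (\lnot B \lor C)   [eliminate \to]
≡ (\lnot A \lor \lnot A \lor \lnot C \lor B) \land (\lnot A \lor \lnot A \lor \lnot B \lor C)   [distribute \lor over \land]
≡ (\lnot A \lor \lnot C \lor B) \land (\lnot A \lor \lnot B \lor C)   [simplify]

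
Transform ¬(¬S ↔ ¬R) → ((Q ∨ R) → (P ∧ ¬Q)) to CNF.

(S ∨ ¬R ∨ ¬Q) ∧ (S ∨ ¬R ∨ P) ∧ (R ∨ ¬S ∨ ¬Q)

¬(¬S ↔ ¬R) → ((Q ∨ R) → (P ∧ ¬Q))
≡ ¬¬(¬S ↔ ¬R) ∨ ((Q ∨ R) → (P ∧ ¬Q))
≡ ¬¬((¬S → ¬R) ∧ (¬R → ¬S)) ∨ ((Q ∨ R) → (P ∧ ¬Q))
≡ ¬¬((¬¬S ∨ ¬R) ∧ (¬R → ¬S)) ∨ ((Q ∨ R) → (P ∧ ¬Q))
≡ ¬¬((¬¬S ∨ ¬R) ∧ (¬¬R ∨ ¬S)) ∨ ((Q ∨ R) → (P ∧ ¬Q))
≡ ¬¬((¬¬S ∨ ¬R) ∧ (¬¬R ∨ ¬S)) ∨ ¬(Q ∨ R) ∨ (P ∧ ¬Q)
≡ ((¬¬S ∨ ¬R) ∧ (¬¬R ∨ ¬S)) ∨ ¬(Q ∨ R) ∨ (P ∧ ¬Q)
≡ ((S ∨ ¬R) ∧ (¬¬R ∨ ¬S)) ∨ ¬(Q ∨ R) ∨ (P ∧ ¬Q)
≡ ((S ∨ ¬R) ∧ (R ∨ ¬S)) ∨ ¬(Q ∨ R) ∨ (P ∧ ¬Q)
≡ ((S ∨ ¬R) ∧ (R ∨ ¬S)) ∨ (¬Q ∧ ¬R) ∨ (P ∧ ¬Q)
≡ (S ∨ ¬R ∨ ¬Q ∨ P) ∧ (S ∨ ¬R ∨ ¬Q ∨ ¬Q) ∧ (S ∨ ¬R ∨ ¬R ∨ P) ∧ (S ∨ ¬R ∨ ¬R ∨ ¬Q) ∧ (R ∨ ¬S ∨ ¬Q ∨ P) ∧ (R ∨ ¬S ∨ ¬Q ∨ ¬Q) ∧ (R ∨ ¬S ∨ ¬R ∨ P) ∧ (R ∨ ¬S ∨ ¬R ∨ ¬Q)
≡ (S ∨ ¬R ∨ ¬Q) ∧ (S ∨ ¬R ∨ P) ∧ (R ∨ ¬S ∨ ¬Q)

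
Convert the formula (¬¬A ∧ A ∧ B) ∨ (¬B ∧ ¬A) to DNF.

(A ∧ B) ∨ (¬B ∧ ¬A)

(¬¬A ∧ A ∧ B) ∨ (¬B ∧ ¬A)
⇔ (A ∧ A ∧ B) ∨ (¬B ∧ ¬A)
⇔ (A ∧ B) ∨ (¬B ∧ ¬A)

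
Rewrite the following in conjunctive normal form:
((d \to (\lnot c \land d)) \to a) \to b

(\lnot d \lor \lnot c \lor b) \land (\lnot a \lor b)

((d \to (\lnot c \land d)) \to a) \to b
⇔ \lnot ((d \to (\lnot c \land d)) \to a) \lor b   [eliminate \to]
⇔ \lnot (\lnot (d \to (\lnot c \land d)) \lor a) \lor b   [eliminate \to]
⇔ \lnot (\lnot (\lnot d \lor (\lnot c \land d)) \lor a) \lor b   [eliminate \to]
⇔ (\lnot \lnot (\lnot d \lor (\lnot c \land d)) \land \lnot a) \lor b   [De Morgan]
⇔ ((\lnot d \lor (\lnot c \land d)) \land \lnot a) \lor b   [double negation]
⇔ (\lnot d \lor \lnot c \lor b) \land (\lnot d \lor d \lor b) \land (\lnot a \lor b)   [distribute \lor over \land]
⇔ (\lnot d \lor \lnot c \lor b) \land (\lnot a \lor b)   [simplify]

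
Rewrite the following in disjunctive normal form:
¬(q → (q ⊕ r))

¬(q → (q ⊕ r))
≡ ¬(¬q ∨ (q ⊕ r))   — eliminate →
≡ ¬(¬q ∨ (q ∧ ¬r) ∨ (¬q ∧ r))   — expand ⊕
≡ ¬¬q ∧ ¬(q ∧ ¬r) ∧ ¬(¬q ∧ r)   — De Morgan
≡ q ∧ ¬(q ∧ ¬r) ∧ ¬(¬q ∧ r)   — double negation
≡ q ∧ (¬q ∨ ¬¬r) ∧ ¬(¬q ∧ r)   — De Morgan
≡ q ∧ (¬q ∨ r) ∧ ¬(¬q ∧ r)   — double negation
≡ q ∧ (¬q ∨ r) ∧ (¬¬q ∨ ¬r)   — De Morgan
≡ q ∧ (¬q ∨ r) ∧ (q ∨ ¬r)   — double negation
≡ (q ∧ ¬q ∧ q) ∨ (q ∧ ¬q ∧ ¬r) ∨ (q ∧ r ∧ q) ∨ (q ∧ r ∧ ¬r)   — distribute ∧ over ∨
≡ q ∧ r   — simplify

q ∧ r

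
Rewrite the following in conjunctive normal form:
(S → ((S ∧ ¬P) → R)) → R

(S → ((S ∧ ¬P) → R)) → R
≡ ¬(S → ((S ∧ ¬P) → R)) ∨ R   (eliminate →)
≡ ¬(¬S ∨ ((S ∧ ¬P) → R)) ∨ R   (eliminate →)
≡ ¬(¬S ∨ ¬(S ∧ ¬P) ∨ R) ∨ R   (eliminate →)
≡ (¬¬S ∧ ¬¬(S ∧ ¬P) ∧ ¬R) ∨ R   (De Morgan)
≡ (S ∧ ¬¬(S ∧ ¬P) ∧ ¬R) ∨ R   (double negation)
≡ (S ∧ S ∧ ¬P ∧ ¬R) ∨ R   (double negation)
≡ (S ∨ R) ∧ (S ∨ R) ∧ (¬P ∨ R) ∧ (¬R ∨ R)   (distribute ∨ over ∧)
≡ (S ∨ R) ∧ (¬P ∨ R)   (simplify)

(S ∨ R) ∧ (¬P ∨ R)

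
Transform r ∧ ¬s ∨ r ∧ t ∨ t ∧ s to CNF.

r ∧ ¬s ∨ r ∧ t ∨ t ∧ s
= (r ∨ r ∨ t) ∧ (r ∨ r ∨ s) ∧ (r ∨ t ∨ t) ∧ (r ∨ t ∨ s) ∧ (¬s ∨ r ∨ t) ∧ (¬s ∨ r ∨ s) ∧ (¬s ∨ t ∨ t) ∧ (¬s ∨ t ∨ s)   — distribute ∨ over ∧
= (r ∨ t) ∧ (r ∨ s) ∧ (¬s ∨ t)   — simplify

(r ∨ t) ∧ (r ∨ s) ∧ (¬s ∨ t)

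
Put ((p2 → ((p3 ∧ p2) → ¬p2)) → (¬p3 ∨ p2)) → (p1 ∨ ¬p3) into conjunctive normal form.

¬p2 ∨ ¬p3 ∨ p1

((p2 → ((p3 ∧ p2) → ¬p2)) → (¬p3 ∨ p2)) → (p1 ∨ ¬p3)
≡ ¬((p2 → ((p3 ∧ p2) → ¬p2)) → (¬p3 ∨ p2)) ∨ p1 ∨ ¬p3   [eliminate →]
≡ ¬(¬(p2 → ((p3 ∧ p2) → ¬p2)) ∨ ¬p3 ∨ p2) ∨ p1 ∨ ¬p3   [eliminate →]
≡ ¬(¬(¬p2 ∨ ((p3 ∧ p2) → ¬p2)) ∨ ¬p3 ∨ p2) ∨ p1 ∨ ¬p3   [eliminate →]
≡ ¬(¬(¬p2 ∨ ¬(p3 ∧ p2) ∨ ¬p2) ∨ ¬p3 ∨ p2) ∨ p1 ∨ ¬p3   [eliminate →]
≡ (¬¬(¬p2 ∨ ¬(p3 ∧ p2) ∨ ¬p2) ∧ ¬¬p3 ∧ ¬p2) ∨ p1 ∨ ¬p3   [De Morgan]
≡ ((¬p2 ∨ ¬(p3 ∧ p2) ∨ ¬p2) ∧ ¬¬p3 ∧ ¬p2) ∨ p1 ∨ ¬p3   [double negation]
≡ ((¬p2 ∨ ¬p3 ∨ ¬p2 ∨ ¬p2) ∧ ¬¬p3 ∧ ¬p2) ∨ p1 ∨ ¬p3   [De Morgan]
≡ ((¬p2 ∨ ¬p3 ∨ ¬p2 ∨ ¬p2) ∧ p3 ∧ ¬p2) ∨ p1 ∨ ¬p3   [double negation]
≡ (¬p2 ∨ ¬p3 ∨ ¬p2 ∨ ¬p2 ∨ p1 ∨ ¬p3) ∧ (p3 ∨ p1 ∨ ¬p3) ∧ (¬p2 ∨ p1 ∨ ¬p3)   [distribute ∨ over ∧]
≡ ¬p2 ∨ ¬p3 ∨ p1   [simplify]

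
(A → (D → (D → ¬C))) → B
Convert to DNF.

(A ∧ D ∧ C) ∨ B

(A → (D → (D → ¬C))) → B
≡ ¬(A → (D → (D → ¬C))) ∨ B   — eliminate →
≡ ¬(¬A ∨ (D → (D → ¬C))) ∨ B   — eliminate →
≡ ¬(¬A ∨ ¬D ∨ (D → ¬C)) ∨ B   — eliminate →
≡ ¬(¬A ∨ ¬D ∨ ¬D ∨ ¬C) ∨ B   — eliminate →
≡ (¬¬A ∧ ¬¬D ∧ ¬¬D ∧ ¬¬C) ∨ B   — De Morgan
≡ (A ∧ ¬¬D ∧ ¬¬D ∧ ¬¬C) ∨ B   — double negation
≡ (A ∧ D ∧ ¬¬D ∧ ¬¬C) ∨ B   — double negation
≡ (A ∧ D ∧ D ∧ ¬¬C) ∨ B   — double negation
≡ (A ∧ D ∧ D ∧ C) ∨ B   — double negation
≡ (A ∧ D ∧ C) ∨ B   — simplify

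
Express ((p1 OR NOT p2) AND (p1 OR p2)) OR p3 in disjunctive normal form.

p1 OR p3

((p1 OR NOT p2) AND (p1 OR p2)) OR p3
⇔ (p1 AND p1) OR (p1 AND p2) OR (NOT p2 AND p1) OR (NOT p2 AND p2) OR p3   — distribute AND over OR
⇔ p1 OR p3   — simplify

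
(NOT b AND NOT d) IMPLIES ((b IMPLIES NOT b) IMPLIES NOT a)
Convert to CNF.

(NOT b AND NOT d) IMPLIES ((b IMPLIES NOT b) IMPLIES NOT a)
= NOT (NOT b AND NOT d) OR ((b IMPLIES NOT b) IMPLIES NOT a)   — eliminate IMPLIES
= NOT (NOT b AND NOT d) OR NOT (b IMPLIES NOT b) OR NOT a   — eliminate IMPLIES
= NOT (NOT b AND NOT d) OR NOT (NOT b OR NOT b) OR NOT a   — eliminate IMPLIES
= NOT NOT b OR NOT NOT d OR NOT (NOT b OR NOT b) OR NOT a   — De Morgan
= b OR NOT NOT d OR NOT (NOT b OR NOT b) OR NOT a   — double negation
= b OR d OR NOT (NOT b OR NOT b) OR NOT a   — double negation
= b OR d OR (NOT NOT b AND NOT NOT b) OR NOT a   — De Morgan
= b OR d OR (b AND NOT NOT b) OR NOT a   — double negation
= b OR d OR (b AND b) OR NOT a   — double negation
= (b OR d OR b OR NOT a) AND (b OR d OR b OR NOT a)   — distribute OR over AND
= b OR d OR NOT a   — simplify

b OR d OR NOT a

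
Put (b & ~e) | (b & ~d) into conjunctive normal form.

(b & ~e) | (b & ~d)
≡ (b | b) & (b | ~d) & (~e | b) & (~e | ~d)   [distribute | over &]
≡ b & (~e | ~d)   [simplify]

b & (~e | ~d)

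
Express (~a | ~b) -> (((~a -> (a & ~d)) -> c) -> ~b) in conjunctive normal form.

a | ~b

(~a | ~b) -> (((~a -> (a & ~d)) -> c) -> ~b)
⇔ ~(~a | ~b) | (((~a -> (a & ~d)) -> c) -> ~b)   [eliminate ->]
⇔ ~(~a | ~b) | ~((~a -> (a & ~d)) -> c) | ~b   [eliminate ->]
⇔ ~(~a | ~b) | ~(~(~a -> (a & ~d)) | c) | ~b   [eliminate ->]
⇔ ~(~a | ~b) | ~(~(~~a | (a & ~d)) | c) | ~b   [eliminate ->]
⇔ (~~a & ~~b) | ~(~(~~a | (a & ~d)) | c) | ~b   [De Morgan]
⇔ (a & ~~b) | ~(~(~~a | (a & ~d)) | c) | ~b   [double negation]
⇔ (a & b) | ~(~(~~a | (a & ~d)) | c) | ~b   [double negation]
⇔ (a & b) | (~~(~~a | (a & ~d)) & ~c) | ~b   [De Morgan]
⇔ (a & b) | ((~~a | (a & ~d)) & ~c) | ~b   [double negation]
⇔ (a & b) | ((a | (a & ~d)) & ~c) | ~b   [double negation]
⇔ (a | a | a | ~b) & (a | a | ~d | ~b) & (a | ~c | ~b) & (b | a | a | ~b) & (b | a | ~d | ~b) & (b | ~c | ~b)   [distribute | over &]
⇔ a | ~b   [simplify]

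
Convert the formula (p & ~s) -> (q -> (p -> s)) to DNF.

(p & ~s) -> (q -> (p -> s))
⇔ ~(p & ~s) | (q -> (p -> s))   — eliminate ->
⇔ ~(p & ~s) | ~q | (p -> s)   — eliminate ->
⇔ ~(p & ~s) | ~q | ~p | s   — eliminate ->
⇔ ~p | ~~s | ~q | ~p | s   — De Morgan
⇔ ~p | s | ~q | ~p | s   — double negation
⇔ ~p | s | ~q   — simplify

~p | s | ~q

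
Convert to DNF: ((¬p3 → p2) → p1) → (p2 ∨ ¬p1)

((¬p3 → p2) → p1) → (p2 ∨ ¬p1)
≡ ¬((¬p3 → p2) → p1) ∨ p2 ∨ ¬p1   — eliminate →
≡ ¬(¬(¬p3 → p2) ∨ p1) ∨ p2 ∨ ¬p1   — eliminate →
≡ ¬(¬(¬¬p3 ∨ p2) ∨ p1) ∨ p2 ∨ ¬p1   — eliminate →
≡ (¬¬(¬¬p3 ∨ p2) ∧ ¬p1) ∨ p2 ∨ ¬p1   — De Morgan
≡ ((¬¬p3 ∨ p2) ∧ ¬p1) ∨ p2 ∨ ¬p1   — double negation
≡ ((p3 ∨ p2) ∧ ¬p1) ∨ p2 ∨ ¬p1   — double negation
≡ (p3 ∧ ¬p1) ∨ (p2 ∧ ¬p1) ∨ p2 ∨ ¬p1   — distribute ∧ over ∨
≡ p2 ∨ ¬p1   — simplify

p2 ∨ ¬p1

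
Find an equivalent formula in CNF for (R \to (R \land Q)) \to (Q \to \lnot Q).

(R \to (R \land Q)) \to (Q \to \lnot Q)
⇔ \lnot (R \to (R \land Q)) \lor (Q \to \lnot Q)
⇔ \lnot (\lnot R \lor (R \land Q)) \lor (Q \to \lnot Q)
⇔ \lnot (\lnot R \lor (R \land Q)) \lor \lnot Q \lor \lnot Q
⇔ (\lnot \lnot R \land \lnot (R \land Q)) \lor \lnot Q \lor \lnot Q
⇔ (R \land \lnot (R \land Q)) \lor \lnot Q \lor \lnot Q
⇔ (R \land (\lnot R \lor \lnot Q)) \lor \lnot Q \lor \lnot Q
⇔ (R \lor \lnot Q \lor \lnot Q) \land (\lnot R \lor \lnot Q \lor \lnot Q \lor \lnot Q)
⇔ (R \lor \lnot Q) \land (\lnot R \lor \lnot Q)

(R \lor \lnot Q) \land (\lnot R \lor \lnot Q)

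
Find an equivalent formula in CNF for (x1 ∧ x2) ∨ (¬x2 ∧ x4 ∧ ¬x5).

(x1 ∧ x2) ∨ (¬x2 ∧ x4 ∧ ¬x5)
⇔ (x1 ∨ ¬x2) ∧ (x1 ∨ x4) ∧ (x1 ∨ ¬x5) ∧ (x2 ∨ ¬x2) ∧ (x2 ∨ x4) ∧ (x2 ∨ ¬x5)   [distribute ∨ over ∧]
⇔ (x1 ∨ ¬x2) ∧ (x1 ∨ x4) ∧ (x1 ∨ ¬x5) ∧ (x2 ∨ x4) ∧ (x2 ∨ ¬x5)   [simplify]

(x1 ∨ ¬x2) ∧ (x1 ∨ x4) ∧ (x1 ∨ ¬x5) ∧ (x2 ∨ x4) ∧ (x2 ∨ ¬x5)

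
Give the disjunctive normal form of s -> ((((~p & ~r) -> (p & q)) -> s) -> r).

s -> ((((~p & ~r) -> (p & q)) -> s) -> r)
≡ ~s | ((((~p & ~r) -> (p & q)) -> s) -> r)   (eliminate ->)
≡ ~s | ~(((~p & ~r) -> (p & q)) -> s) | r   (eliminate ->)
≡ ~s | ~(~((~p & ~r) -> (p & q)) | s) | r   (eliminate ->)
≡ ~s | ~(~(~(~p & ~r) | (p & q)) | s) | r   (eliminate ->)
≡ ~s | (~~(~(~p & ~r) | (p & q)) & ~s) | r   (De Morgan)
≡ ~s | ((~(~p & ~r) | (p & q)) & ~s) | r   (double negation)
≡ ~s | ((~~p | ~~r | (p & q)) & ~s) | r   (De Morgan)
≡ ~s | ((p | ~~r | (p & q)) & ~s) | r   (double negation)
≡ ~s | ((p | r | (p & q)) & ~s) | r   (double negation)
≡ ~s | (p & ~s) | (r & ~s) | (p & q & ~s) | r   (distribute & over |)
≡ ~s | r   (simplify)

~s | r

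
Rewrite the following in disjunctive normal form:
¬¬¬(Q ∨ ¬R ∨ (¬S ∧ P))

(¬Q ∧ R ∧ S) ∨ (¬Q ∧ R ∧ ¬P)

¬¬¬(Q ∨ ¬R ∨ (¬S ∧ P))
≡ ¬(Q ∨ ¬R ∨ (¬S ∧ P))   [double negation]
≡ ¬Q ∧ ¬¬R ∧ ¬(¬S ∧ P)   [De Morgan]
≡ ¬Q ∧ R ∧ ¬(¬S ∧ P)   [double negation]
≡ ¬Q ∧ R ∧ (¬¬S ∨ ¬P)   [De Morgan]
≡ ¬Q ∧ R ∧ (S ∨ ¬P)   [double negation]
≡ (¬Q ∧ R ∧ S) ∨ (¬Q ∧ R ∧ ¬P)   [distribute ∧ over ∨]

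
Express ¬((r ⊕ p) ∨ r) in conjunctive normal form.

¬((r ⊕ p) ∨ r)
≡ ¬(((r ∨ p) ∧ ¬(r ∧ p)) ∨ r)   (expand ⊕)
≡ ¬((r ∨ p) ∧ ¬(r ∧ p)) ∧ ¬r   (De Morgan)
≡ (¬(r ∨ p) ∨ ¬¬(r ∧ p)) ∧ ¬r   (De Morgan)
≡ ((¬r ∧ ¬p) ∨ ¬¬(r ∧ p)) ∧ ¬r   (De Morgan)
≡ ((¬r ∧ ¬p) ∨ (r ∧ p)) ∧ ¬r   (double negation)
≡ (¬r ∨ r) ∧ (¬r ∨ p) ∧ (¬p ∨ r) ∧ (¬p ∨ p) ∧ ¬r   (distribute ∨ over ∧)
≡ (¬p ∨ r) ∧ ¬r   (simplify)

(¬p ∨ r) ∧ ¬r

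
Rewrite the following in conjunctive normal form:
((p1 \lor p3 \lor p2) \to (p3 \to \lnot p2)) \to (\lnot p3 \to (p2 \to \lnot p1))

((p1 \lor p3 \lor p2) \to (p3 \to \lnot p2)) \to (\lnot p3 \to (p2 \to \lnot p1))
≡ \lnot ((p1 \lor p3 \lor p2) \to (p3 \to \lnot p2)) \lor (\lnot p3 \to (p2 \to \lnot p1))   [eliminate \to]
≡ \lnot (\lnot (p1 \lor p3 \lor p2) \lor (p3 \to \lnot p2)) \lor (\lnot p3 \to (p2 \to \lnot p1))   [eliminate \to]
≡ \lnot (\lnot (p1 \lor p3 \lor p2) \lor \lnot p3 \lor \lnot p2) \lor (\lnot p3 \to (p2 \to \lnot p1))   [eliminate \to]
≡ \lnot (\lnot (p1 \lor p3 \lor p2) \lor \lnot p3 \lor \lnot p2) \lor \lnot \lnot p3 \lor (p2 \to \lnot p1)   [eliminate \to]
≡ \lnot (\lnot (p1 \lor p3 \lor p2) \lor \lnot p3 \lor \lnot p2) \lor \lnot \lnot p3 \lor \lnot p2 \lor \lnot p1   [eliminate \to]
≡ (\lnot \lnot (p1 \lor p3 \lor p2) \land \lnot \lnot p3 \land \lnot \lnot p2) \lor \lnot \lnot p3 \lor \lnot p2 \lor \lnot p1   [De Morgan]
≡ ((p1 \lor p3 \lor p2) \land \lnot \lnot p3 \land \lnot \lnot p2) \lor \lnot \lnot p3 \lor \lnot p2 \lor \lnot p1   [double negation]
≡ ((p1 \lor p3 \lor p2) \land p3 \land \lnot \lnot p2) \lor \lnot \lnot p3 \lor \lnot p2 \lor \lnot p1   [double negation]
≡ ((p1 \lor p3 \lor p2) \land p3 \land p2) \lor \lnot \lnot p3 \lor \lnot p2 \lor \lnot p1   [double negation]
≡ ((p1 \lor p3 \lor p2) \land p3 \land p2) \lor p3 \lor \lnot p2 \lor \lnot p1   [double negation]
≡ (p1 \lor p3 \lor p2 \lor p3 \lor \lnot p2 \lor \lnot p1) \land (p3 \lor p3 \lor \lnot p2 \lor \lnot p1) \land (p2 \lor p3 \lor \lnot p2 \lor \lnot p1)   [distribute \lor over \land]
≡ p3 \lor \lnot p2 \lor \lnot p1   [simplify]

p3 \lor \lnot p2 \lor \lnot p1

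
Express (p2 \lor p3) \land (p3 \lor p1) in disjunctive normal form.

(p2 \lor p3) \land (p3 \lor p1)
≡ (p2 \land p3) \lor (p2 \land p1) \lor (p3 \land p3) \lor (p3 \land p1)   — distribute \land over \lor
≡ (p2 \land p1) \lor p3   — simplify

(p2 \land p1) \lor p3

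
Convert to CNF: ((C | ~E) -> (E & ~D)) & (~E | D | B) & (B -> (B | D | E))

(~C | ~D) & E & (~E | D | B)

((C | ~E) -> (E & ~D)) & (~E | D | B) & (B -> (B | D | E))
≡ (~(C | ~E) | (E & ~D)) & (~E | D | B) & (B -> (B | D | E))   [eliminate ->]
≡ (~(C | ~E) | (E & ~D)) & (~E | D | B) & (~B | B | D | E)   [eliminate ->]
≡ ((~C & ~~E) | (E & ~D)) & (~E | D | B) & (~B | B | D | E)   [De Morgan]
≡ ((~C & E) | (E & ~D)) & (~E | D | B) & (~B | B | D | E)   [double negation]
≡ (~C | E) & (~C | ~D) & (E | E) & (E | ~D) & (~E | D | B) & (~B | B | D | E)   [distribute | over &]
≡ (~C | ~D) & E & (~E | D | B)   [simplify]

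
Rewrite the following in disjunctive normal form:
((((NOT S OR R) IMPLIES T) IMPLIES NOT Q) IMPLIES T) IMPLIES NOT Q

((((NOT S OR R) IMPLIES T) IMPLIES NOT Q) IMPLIES T) IMPLIES NOT Q
⇔ NOT ((((NOT S OR R) IMPLIES T) IMPLIES NOT Q) IMPLIES T) OR NOT Q   — eliminate IMPLIES
⇔ NOT (NOT (((NOT S OR R) IMPLIES T) IMPLIES NOT Q) OR T) OR NOT Q   — eliminate IMPLIES
⇔ NOT (NOT (NOT ((NOT S OR R) IMPLIES T) OR NOT Q) OR T) OR NOT Q   — eliminate IMPLIES
⇔ NOT (NOT (NOT (NOT (NOT S OR R) OR T) OR NOT Q) OR T) OR NOT Q   — eliminate IMPLIES
⇔ (NOT NOT (NOT (NOT (NOT S OR R) OR T) OR NOT Q) AND NOT T) OR NOT Q   — De Morgan
⇔ ((NOT (NOT (NOT S OR R) OR T) OR NOT Q) AND NOT T) OR NOT Q   — double negation
⇔ (((NOT NOT (NOT S OR R) AND NOT T) OR NOT Q) AND NOT T) OR NOT Q   — De Morgan
⇔ ((((NOT S OR R) AND NOT T) OR NOT Q) AND NOT T) OR NOT Q   — double negation
⇔ (NOT S AND NOT T AND NOT T) OR (R AND NOT T AND NOT T) OR (NOT Q AND NOT T) OR NOT Q   — distribute AND over OR
⇔ (NOT S AND NOT T) OR (R AND NOT T) OR NOT Q   — simplify

(NOT S AND NOT T) OR (R AND NOT T) OR NOT Q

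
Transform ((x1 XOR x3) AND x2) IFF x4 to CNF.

((x1 XOR x3) AND x2) IFF x4
= (((x1 XOR x3) AND x2) IMPLIES x4) AND (x4 IMPLIES ((x1 XOR x3) AND x2))   (eliminate IFF)
= (NOT ((x1 XOR x3) AND x2) OR x4) AND (x4 IMPLIES ((x1 XOR x3) AND x2))   (eliminate IMPLIES)
= (NOT ((x1 OR x3) AND NOT (x1 AND x3) AND x2) OR x4) AND (x4 IMPLIES ((x1 XOR x3) AND x2))   (expand XOR)
= (NOT ((x1 OR x3) AND NOT (x1 AND x3) AND x2) OR x4) AND (NOT x4 OR ((x1 XOR x3) AND x2))   (eliminate IMPLIES)
= (NOT ((x1 OR x3) AND NOT (x1 AND x3) AND x2) OR x4) AND (NOT x4 OR ((x1 OR x3) AND NOT (x1 AND x3) AND x2))   (expand XOR)
= (NOT (x1 OR x3) OR NOT NOT (x1 AND x3) OR NOT x2 OR x4) AND (NOT x4 OR ((x1 OR x3) AND NOT (x1 AND x3) AND x2))   (De Morgan)
= ((NOT x1 AND NOT x3) OR NOT NOT (x1 AND x3) OR NOT x2 OR x4) AND (NOT x4 OR ((x1 OR x3) AND NOT (x1 AND x3) AND x2))   (De Morgan)
= ((NOT x1 AND NOT x3) OR (x1 AND x3) OR NOT x2 OR x4) AND (NOT x4 OR ((x1 OR x3) AND NOT (x1 AND x3) AND x2))   (double negation)
= ((NOT x1 AND NOT x3) OR (x1 AND x3) OR NOT x2 OR x4) AND (NOT x4 OR ((x1 OR x3) AND (NOT x1 OR NOT x3) AND x2))   (De Morgan)
= (NOT x1 OR x1 OR NOT x2 OR x4) AND (NOT x1 OR x3 OR NOT x2 OR x4) AND (NOT x3 OR x1 OR NOT x2 OR x4) AND (NOT x3 OR x3 OR NOT x2 OR x4) AND (NOT x4 OR x1 OR x3) AND (NOT x4 OR NOT x1 OR NOT x3) AND (NOT x4 OR x2)   (distribute OR over AND)
= (NOT x1 OR x3 OR NOT x2 OR x4) AND (NOT x3 OR x1 OR NOT x2 OR x4) AND (NOT x4 OR x1 OR x3) AND (NOT x4 OR NOT x1 OR NOT x3) AND (NOT x4 OR x2)   (simplify)

(NOT x1 OR x3 OR NOT x2 OR x4) AND (NOT x3 OR x1 OR NOT x2 OR x4) AND (NOT x4 OR x1 OR x3) AND (NOT x4 OR NOT x1 OR NOT x3) AND (NOT x4 OR x2)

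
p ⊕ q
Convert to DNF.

p ⊕ q
⇔ (p ∧ ¬q) ∨ (¬p ∧ q)   — expand ⊕

(p ∧ ¬q) ∨ (¬p ∧ q)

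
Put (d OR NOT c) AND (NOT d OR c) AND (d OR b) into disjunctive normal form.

(d OR NOT c) AND (NOT d OR c) AND (d OR b)
⇔ (d AND NOT d AND d) OR (d AND NOT d AND b) OR (d AND c AND d) OR (d AND c AND b) OR (NOT c AND NOT d AND d) OR (NOT c AND NOT d AND b) OR (NOT c AND c AND d) OR (NOT c AND c AND b)   [distribute AND over OR]
⇔ (d AND c) OR (NOT c AND NOT d AND b)   [simplify]

(d AND c) OR (NOT c AND NOT d AND b)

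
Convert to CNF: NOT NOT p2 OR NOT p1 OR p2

p2 OR NOT p1

NOT NOT p2 OR NOT p1 OR p2
≡ p2 OR NOT p1 OR p2   — double negation
≡ p2 OR NOT p1   — simplify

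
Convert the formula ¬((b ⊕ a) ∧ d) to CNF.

(¬b ∨ a ∨ ¬d) ∧ (¬a ∨ b ∨ ¬d)

¬((b ⊕ a) ∧ d)
⇔ ¬((b ∨ a) ∧ ¬(b ∧ a) ∧ d)   [expand ⊕]
⇔ ¬(b ∨ a) ∨ ¬¬(b ∧ a) ∨ ¬d   [De Morgan]
⇔ (¬b ∧ ¬a) ∨ ¬¬(b ∧ a) ∨ ¬d   [De Morgan]
⇔ (¬b ∧ ¬a) ∨ (b ∧ a) ∨ ¬d   [double negation]
⇔ (¬b ∨ b ∨ ¬d) ∧ (¬b ∨ a ∨ ¬d) ∧ (¬a ∨ b ∨ ¬d) ∧ (¬a ∨ a ∨ ¬d)   [distribute ∨ over ∧]
⇔ (¬b ∨ a ∨ ¬d) ∧ (¬a ∨ b ∨ ¬d)   [simplify]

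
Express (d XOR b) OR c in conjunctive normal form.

(d XOR b) OR c
⇔ ((d OR b) AND NOT (d AND b)) OR c
⇔ ((d OR b) AND (NOT d OR NOT b)) OR c
⇔ (d OR b OR c) AND (NOT d OR NOT b OR c)

(d OR b OR c) AND (NOT d OR NOT b OR c)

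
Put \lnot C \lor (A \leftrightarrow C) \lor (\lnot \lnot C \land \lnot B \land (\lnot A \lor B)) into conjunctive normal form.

\lnot C \lor (A \leftrightarrow C) \lor (\lnot \lnot C \land \lnot B \land (\lnot A \lor B))
≡ \lnot C \lor ((A \to C) \land (C \to A)) \lor (\lnot \lnot C \land \lnot B \land (\lnot A \lor B))   [eliminate \leftrightarrow]
≡ \lnot C \lor ((\lnot A \lor C) \land (C \to A)) \lor (\lnot \lnot C \land \lnot B \land (\lnot A \lor B))   [eliminate \to]
≡ \lnot C \lor ((\lnot A \lor C) \land (\lnot C \lor A)) \lor (\lnot \lnot C \land \lnot B \land (\lnot A \lor B))   [eliminate \to]
≡ \lnot C \lor ((\lnot A \lor C) \land (\lnot C \lor A)) \lor (C \land \lnot B \land (\lnot A \lor B))   [double negation]
≡ (\lnot C \lor \lnot A \lor C \lor C) \land (\lnot C \lor \lnot A \lor C \lor \lnot B) \land (\lnot C \lor \lnot A \lor C \lor \lnot A \lor B) \land (\lnot C \lor \lnot C \lor A \lor C) \land (\lnot C \lor \lnot C \lor A \lor \lnot B) \land (\lnot C \lor \lnot C \lor A \lor \lnot A \lor B)   [distribute \lor over \land]
≡ \lnot C \lor A \lor \lnot B   [simplify]

\lnot C \lor A \lor \lnot B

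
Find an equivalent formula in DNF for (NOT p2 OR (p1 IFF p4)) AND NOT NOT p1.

(NOT p2 OR (p1 IFF p4)) AND NOT NOT p1
≡ (NOT p2 OR ((p1 IMPLIES p4) AND (p4 IMPLIES p1))) AND NOT NOT p1   (eliminate IFF)
≡ (NOT p2 OR ((NOT p1 OR p4) AND (p4 IMPLIES p1))) AND NOT NOT p1   (eliminate IMPLIES)
≡ (NOT p2 OR ((NOT p1 OR p4) AND (NOT p4 OR p1))) AND NOT NOT p1   (eliminate IMPLIES)
≡ (NOT p2 OR ((NOT p1 OR p4) AND (NOT p4 OR p1))) AND p1   (double negation)
≡ (NOT p2 AND p1) OR (NOT p1 AND NOT p4 AND p1) OR (NOT p1 AND p1 AND p1) OR (p4 AND NOT p4 AND p1) OR (p4 AND p1 AND p1)   (distribute AND over OR)
≡ (NOT p2 AND p1) OR (p4 AND p1)   (simplify)

(NOT p2 AND p1) OR (p4 AND p1)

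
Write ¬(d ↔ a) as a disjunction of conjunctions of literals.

¬(d ↔ a)
≡ ¬((d → a) ∧ (a → d))   (eliminate ↔)
≡ ¬((¬d ∨ a) ∧ (a → d))   (eliminate →)
≡ ¬((¬d ∨ a) ∧ (¬a ∨ d))   (eliminate →)
≡ ¬(¬d ∨ a) ∨ ¬(¬a ∨ d)   (De Morgan)
≡ (¬¬d ∧ ¬a) ∨ ¬(¬a ∨ d)   (De Morgan)
≡ (d ∧ ¬a) ∨ ¬(¬a ∨ d)   (double negation)
≡ (d ∧ ¬a) ∨ (¬¬a ∧ ¬d)   (De Morgan)
≡ (d ∧ ¬a) ∨ (a ∧ ¬d)   (double negation)

(d ∧ ¬a) ∨ (a ∧ ¬d)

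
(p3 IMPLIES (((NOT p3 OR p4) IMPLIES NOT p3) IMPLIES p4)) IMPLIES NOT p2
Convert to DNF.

(p3 AND NOT p4) OR NOT p2

(p3 IMPLIES (((NOT p3 OR p4) IMPLIES NOT p3) IMPLIES p4)) IMPLIES NOT p2
⇔ NOT (p3 IMPLIES (((NOT p3 OR p4) IMPLIES NOT p3) IMPLIES p4)) OR NOT p2   [eliminate IMPLIES]
⇔ NOT (NOT p3 OR (((NOT p3 OR p4) IMPLIES NOT p3) IMPLIES p4)) OR NOT p2   [eliminate IMPLIES]
⇔ NOT (NOT p3 OR NOT ((NOT p3 OR p4) IMPLIES NOT p3) OR p4) OR NOT p2   [eliminate IMPLIES]
⇔ NOT (NOT p3 OR NOT (NOT (NOT p3 OR p4) OR NOT p3) OR p4) OR NOT p2   [eliminate IMPLIES]
⇔ (NOT NOT p3 AND NOT NOT (NOT (NOT p3 OR p4) OR NOT p3) AND NOT p4) OR NOT p2   [De Morgan]
⇔ (p3 AND NOT NOT (NOT (NOT p3 OR p4) OR NOT p3) AND NOT p4) OR NOT p2   [double negation]
⇔ (p3 AND (NOT (NOT p3 OR p4) OR NOT p3) AND NOT p4) OR NOT p2   [double negation]
⇔ (p3 AND ((NOT NOT p3 AND NOT p4) OR NOT p3) AND NOT p4) OR NOT p2   [De Morgan]
⇔ (p3 AND ((p3 AND NOT p4) OR NOT p3) AND NOT p4) OR NOT p2   [double negation]
⇔ (p3 AND p3 AND NOT p4 AND NOT p4) OR (p3 AND NOT p3 AND NOT p4) OR NOT p2   [distribute AND over OR]
⇔ (p3 AND NOT p4) OR NOT p2   [simplify]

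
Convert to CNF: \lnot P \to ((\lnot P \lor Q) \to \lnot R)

P \lor \lnot R

\lnot P \to ((\lnot P \lor Q) \to \lnot R)
= \lnot \lnot P \lor ((\lnot P \lor Q) \to \lnot R)   — eliminate \to
= \lnot \lnot P \lor \lnot (\lnot P \lor Q) \lor \lnot R   — eliminate \to
= P \lor \lnot (\lnot P \lor Q) \lor \lnot R   — double negation
= P \lor (\lnot \lnot P \land \lnot Q) \lor \lnot R   — De Morgan
= P \lor (P \land \lnot Q) \lor \lnot R   — double negation
= (P \lor P \lor \lnot R) \land (P \lor \lnot Q \lor \lnot R)   — distribute \lor over \land
= P \lor \lnot R   — simplify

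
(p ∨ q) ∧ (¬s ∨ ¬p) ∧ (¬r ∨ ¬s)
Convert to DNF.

(p ∨ q) ∧ (¬s ∨ ¬p) ∧ (¬r ∨ ¬s)
= (p ∧ ¬s ∧ ¬r) ∨ (p ∧ ¬s ∧ ¬s) ∨ (p ∧ ¬p ∧ ¬r) ∨ (p ∧ ¬p ∧ ¬s) ∨ (q ∧ ¬s ∧ ¬r) ∨ (q ∧ ¬s ∧ ¬s) ∨ (q ∧ ¬p ∧ ¬r) ∨ (q ∧ ¬p ∧ ¬s)   (distribute ∧ over ∨)
= (p ∧ ¬s) ∨ (q ∧ ¬s) ∨ (q ∧ ¬p ∧ ¬r)   (simplify)

(p ∧ ¬s) ∨ (q ∧ ¬s) ∨ (q ∧ ¬p ∧ ¬r)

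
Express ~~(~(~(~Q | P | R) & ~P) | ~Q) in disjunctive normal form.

~Q | P | R

~~(~(~(~Q | P | R) & ~P) | ~Q)
≡ ~(~(~Q | P | R) & ~P) | ~Q   [double negation]
≡ ~~(~Q | P | R) | ~~P | ~Q   [De Morgan]
≡ ~Q | P | R | ~~P | ~Q   [double negation]
≡ ~Q | P | R | P | ~Q   [double negation]
≡ ~Q | P | R   [simplify]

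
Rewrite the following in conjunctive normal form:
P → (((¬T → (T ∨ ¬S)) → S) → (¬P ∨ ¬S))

¬P ∨ ¬S

P → (((¬T → (T ∨ ¬S)) → S) → (¬P ∨ ¬S))
≡ ¬P ∨ (((¬T → (T ∨ ¬S)) → S) → (¬P ∨ ¬S))
≡ ¬P ∨ ¬((¬T → (T ∨ ¬S)) → S) ∨ ¬P ∨ ¬S
≡ ¬P ∨ ¬(¬(¬T → (T ∨ ¬S)) ∨ S) ∨ ¬P ∨ ¬S
≡ ¬P ∨ ¬(¬(¬¬T ∨ T ∨ ¬S) ∨ S) ∨ ¬P ∨ ¬S
≡ ¬P ∨ (¬¬(¬¬T ∨ T ∨ ¬S) ∧ ¬S) ∨ ¬P ∨ ¬S
≡ ¬P ∨ ((¬¬T ∨ T ∨ ¬S) ∧ ¬S) ∨ ¬P ∨ ¬S
≡ ¬P ∨ ((T ∨ T ∨ ¬S) ∧ ¬S) ∨ ¬P ∨ ¬S
≡ (¬P ∨ T ∨ T ∨ ¬S ∨ ¬P ∨ ¬S) ∧ (¬P ∨ ¬S ∨ ¬P ∨ ¬S)
≡ ¬P ∨ ¬S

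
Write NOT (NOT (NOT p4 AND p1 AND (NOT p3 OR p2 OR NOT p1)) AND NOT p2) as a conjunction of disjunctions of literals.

(NOT p4 OR p2) AND (p1 OR p2) AND (NOT p3 OR p2 OR NOT p1)

NOT (NOT (NOT p4 AND p1 AND (NOT p3 OR p2 OR NOT p1)) AND NOT p2)
⇔ NOT NOT (NOT p4 AND p1 AND (NOT p3 OR p2 OR NOT p1)) OR NOT NOT p2   [De Morgan]
⇔ (NOT p4 AND p1 AND (NOT p3 OR p2 OR NOT p1)) OR NOT NOT p2   [double negation]
⇔ (NOT p4 AND p1 AND (NOT p3 OR p2 OR NOT p1)) OR p2   [double negation]
⇔ (NOT p4 OR p2) AND (p1 OR p2) AND (NOT p3 OR p2 OR NOT p1 OR p2)   [distribute OR over AND]
⇔ (NOT p4 OR p2) AND (p1 OR p2) AND (NOT p3 OR p2 OR NOT p1)   [simplify]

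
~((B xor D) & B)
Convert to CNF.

~((B xor D) & B)
= ~((B | D) & ~(B & D) & B)   — expand xor
= ~(B | D) | ~~(B & D) | ~B   — De Morgan
= (~B & ~D) | ~~(B & D) | ~B   — De Morgan
= (~B & ~D) | (B & D) | ~B   — double negation
= (~B | B | ~B) & (~B | D | ~B) & (~D | B | ~B) & (~D | D | ~B)   — distribute | over &
= ~B | D   — simplify

~B | D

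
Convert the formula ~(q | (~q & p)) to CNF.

~(q | (~q & p))
≡ ~q & ~(~q & p)   [De Morgan]
≡ ~q & (~~q | ~p)   [De Morgan]
≡ ~q & (q | ~p)   [double negation]

~q & (q | ~p)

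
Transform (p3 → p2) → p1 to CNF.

(p3 ∨ p1) ∧ (¬p2 ∨ p1)

(p3 → p2) → p1
≡ ¬(p3 → p2) ∨ p1   [eliminate →]
≡ ¬(¬p3 ∨ p2) ∨ p1   [eliminate →]
≡ (¬¬p3 ∧ ¬p2) ∨ p1   [De Morgan]
≡ (p3 ∧ ¬p2) ∨ p1   [double negation]
≡ (p3 ∨ p1) ∧ (¬p2 ∨ p1)   [distribute ∨ over ∧]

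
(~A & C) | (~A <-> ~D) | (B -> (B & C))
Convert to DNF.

(~A & C) | (A & D) | (~D & ~A) | ~B | (B & C)

(~A & C) | (~A <-> ~D) | (B -> (B & C))
≡ (~A & C) | ((~A -> ~D) & (~D -> ~A)) | (B -> (B & C))   [eliminate <->]
≡ (~A & C) | ((~~A | ~D) & (~D -> ~A)) | (B -> (B & C))   [eliminate ->]
≡ (~A & C) | ((~~A | ~D) & (~~D | ~A)) | (B -> (B & C))   [eliminate ->]
≡ (~A & C) | ((~~A | ~D) & (~~D | ~A)) | ~B | (B & C)   [eliminate ->]
≡ (~A & C) | ((A | ~D) & (~~D | ~A)) | ~B | (B & C)   [double negation]
≡ (~A & C) | ((A | ~D) & (D | ~A)) | ~B | (B & C)   [double negation]
≡ (~A & C) | (A & D) | (A & ~A) | (~D & D) | (~D & ~A) | ~B | (B & C)   [distribute & over |]
≡ (~A & C) | (A & D) | (~D & ~A) | ~B | (B & C)   [simplify]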